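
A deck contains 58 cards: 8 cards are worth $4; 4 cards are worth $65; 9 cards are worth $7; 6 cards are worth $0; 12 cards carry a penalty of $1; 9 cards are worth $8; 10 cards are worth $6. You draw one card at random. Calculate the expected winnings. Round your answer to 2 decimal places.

$8.19

E[payout] = (8/58)·4 + (4/58)·65 + (9/58)·7 + (6/58)·0 + (12/58)·(-1) + (9/58)·8 + (10/58)·6 = 475/58
≈ $8.19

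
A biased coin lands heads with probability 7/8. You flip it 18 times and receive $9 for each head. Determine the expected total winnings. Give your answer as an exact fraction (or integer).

E[#heads] = 18·7/8 = 63/4 (linearity over flips).
E[winnings] = 9·63/4 = 567/4.

567/4 dollars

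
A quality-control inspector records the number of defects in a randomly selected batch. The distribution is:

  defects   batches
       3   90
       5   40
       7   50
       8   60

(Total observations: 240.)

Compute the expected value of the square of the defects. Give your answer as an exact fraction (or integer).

Total = 240, so P(defects=3) = 90/240, etc.
E[X²] = (3/8)·9 + (1/6)·25 + (5/24)·49 + (1/4)·64
     = 135/4

135/4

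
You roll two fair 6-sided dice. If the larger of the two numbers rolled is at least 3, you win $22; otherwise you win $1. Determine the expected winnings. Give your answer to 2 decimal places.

E[payout] = (1/9)·1 + (8/9)·22 = 59/3
≈ $19.67

$19.67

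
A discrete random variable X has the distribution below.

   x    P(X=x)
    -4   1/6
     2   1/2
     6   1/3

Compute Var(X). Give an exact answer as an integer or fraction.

E[X] = (1/6)·(-4) + (1/2)·2 + (1/3)·6 = 7/3
E[X²] = (1/6)·16 + (1/2)·4 + (1/3)·36 = 50/3
Var(X) = 50/3 − (7/3)² = 101/9

101/9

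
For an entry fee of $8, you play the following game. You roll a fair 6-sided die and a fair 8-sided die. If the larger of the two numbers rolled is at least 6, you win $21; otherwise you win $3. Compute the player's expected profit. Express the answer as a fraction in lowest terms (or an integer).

E[payout] = (25/48)·3 + (23/48)·21 = 93/8
Expected profit = 93/8 − 8 = 29/8

29/8 dollars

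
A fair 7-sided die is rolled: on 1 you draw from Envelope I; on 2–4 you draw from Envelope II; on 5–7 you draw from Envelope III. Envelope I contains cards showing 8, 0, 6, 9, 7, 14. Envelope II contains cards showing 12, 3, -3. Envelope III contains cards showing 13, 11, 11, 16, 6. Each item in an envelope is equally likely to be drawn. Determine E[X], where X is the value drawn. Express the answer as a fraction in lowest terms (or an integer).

803/105

E[X | Envelope I] = (8 + 0 + 6 + 9 + 7 + 14)/6 = 22/3
E[X | Envelope II] = (12 + 3 − 3)/3 = 4
E[X | Envelope III] = (13 + 11 + 11 + 16 + 6)/5 = 57/5
E[X] = (1/7)·22/3 + (3/7)·4 + (3/7)·57/5 = 803/105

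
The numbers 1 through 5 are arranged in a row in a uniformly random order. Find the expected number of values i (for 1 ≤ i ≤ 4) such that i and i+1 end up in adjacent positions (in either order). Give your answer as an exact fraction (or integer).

8/5

For each i ∈ {1,…,4}, let Xᵢ = 1 if i and i+1 are adjacent. P(Xᵢ=1) = 2·(5−1)!/5! = 2/5.
By linearity, E[ΣXᵢ] = (4)·(2/5) = 8/5.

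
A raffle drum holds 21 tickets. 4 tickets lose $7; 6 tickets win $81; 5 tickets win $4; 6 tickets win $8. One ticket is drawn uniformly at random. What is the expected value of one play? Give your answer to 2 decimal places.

E[payout] = (4/21)·(-7) + (6/21)·81 + (5/21)·4 + (6/21)·8 = 526/21
≈ $25.05

$25.05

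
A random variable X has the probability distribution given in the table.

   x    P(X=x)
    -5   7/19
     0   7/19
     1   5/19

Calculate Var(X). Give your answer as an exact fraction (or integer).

E[X] = (7/19)·(-5) + (7/19)·0 + (5/19)·1 = -30/19
E[X²] = (7/19)·25 + (7/19)·0 + (5/19)·1 = 180/19
Var(X) = 180/19 − (-30/19)² = 2520/361

2520/361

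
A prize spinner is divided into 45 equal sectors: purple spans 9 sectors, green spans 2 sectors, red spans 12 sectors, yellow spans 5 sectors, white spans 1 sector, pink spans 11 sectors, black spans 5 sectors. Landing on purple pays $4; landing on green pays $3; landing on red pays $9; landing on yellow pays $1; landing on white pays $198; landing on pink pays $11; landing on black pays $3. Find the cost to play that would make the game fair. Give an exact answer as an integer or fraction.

E[payout] = (9/45)·4 + (2/45)·3 + (12/45)·9 + (5/45)·1 + (1/45)·198 + (11/45)·11 + (5/45)·3 = 163/15
Fair fee = E[payout] = 163/15

163/15 dollars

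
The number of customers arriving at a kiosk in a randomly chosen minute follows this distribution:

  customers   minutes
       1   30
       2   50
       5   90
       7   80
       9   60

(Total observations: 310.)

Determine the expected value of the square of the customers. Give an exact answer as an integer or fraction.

1126/31

Total = 310, so P(customers=1) = 30/310, etc.
E[X²] = (3/31)·1 + (5/31)·4 + (9/31)·25 + (8/31)·49 + (6/31)·81
     = 1126/31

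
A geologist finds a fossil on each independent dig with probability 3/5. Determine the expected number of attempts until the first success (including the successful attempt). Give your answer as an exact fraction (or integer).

For a geometric distribution, E[trials] = 1/p = 1/(3/5) = 5/3.

5/3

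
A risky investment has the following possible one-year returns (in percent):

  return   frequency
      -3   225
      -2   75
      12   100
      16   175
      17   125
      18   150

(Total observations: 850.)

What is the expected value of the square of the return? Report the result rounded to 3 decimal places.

Total = 850, so P(return=-3) = 225/850, etc.
E[X²] = (9/34)·9 + (3/34)·4 + (2/17)·144 + (7/34)·256 + (5/34)·289 + (3/17)·324
     = 2925/17 ≈ 172.059

172.059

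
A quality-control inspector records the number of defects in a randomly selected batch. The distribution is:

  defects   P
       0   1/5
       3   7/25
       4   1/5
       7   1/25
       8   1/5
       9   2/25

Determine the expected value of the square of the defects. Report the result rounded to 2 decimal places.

E[X²] = (1/5)·0 + (7/25)·9 + (1/5)·16 + (1/25)·49 + (1/5)·64 + (2/25)·81
     = 674/25 ≈ 26.96

26.96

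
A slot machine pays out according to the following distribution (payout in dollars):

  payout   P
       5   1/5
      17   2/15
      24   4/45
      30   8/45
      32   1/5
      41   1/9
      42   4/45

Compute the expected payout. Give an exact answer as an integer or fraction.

E[X] = (1/5)·5 + (2/15)·17 + (4/45)·24 + (8/45)·30 + (1/5)·32 + (1/9)·41 + (4/45)·42
     = 1144/45

1144/45 dollars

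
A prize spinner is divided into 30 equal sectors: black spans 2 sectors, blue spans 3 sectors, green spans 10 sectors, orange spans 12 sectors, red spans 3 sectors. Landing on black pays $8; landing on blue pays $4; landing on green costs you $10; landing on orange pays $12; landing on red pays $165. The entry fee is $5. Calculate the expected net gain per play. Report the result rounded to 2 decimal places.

E[payout] = (2/30)·8 + (3/30)·4 + (10/30)·(-10) + (12/30)·12 + (3/30)·165 = 189/10
Expected profit = 189/10 − 5 = 139/10 ≈ $13.90

$13.90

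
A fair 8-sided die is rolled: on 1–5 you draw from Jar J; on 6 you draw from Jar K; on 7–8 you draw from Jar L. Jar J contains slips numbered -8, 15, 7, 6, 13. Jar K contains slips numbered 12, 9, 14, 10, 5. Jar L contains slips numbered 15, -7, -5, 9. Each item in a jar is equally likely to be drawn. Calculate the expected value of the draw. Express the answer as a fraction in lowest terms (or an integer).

49/8

E[X | Jar J] = (-8 + 15 + 7 + 6 + 13)/5 = 33/5
E[X | Jar K] = (12 + 9 + 14 + 10 + 5)/5 = 10
E[X | Jar L] = (15 − 7 − 5 + 9)/4 = 3
E[X] = (5/8)·33/5 + (1/8)·10 + (1/4)·3 = 49/8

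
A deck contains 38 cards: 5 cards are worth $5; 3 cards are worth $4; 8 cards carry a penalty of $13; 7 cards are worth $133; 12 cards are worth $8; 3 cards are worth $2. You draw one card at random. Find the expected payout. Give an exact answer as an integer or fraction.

483/19 dollars

E[payout] = (5/38)·5 + (3/38)·4 + (8/38)·(-13) + (7/38)·133 + (12/38)·8 + (3/38)·2 = 483/19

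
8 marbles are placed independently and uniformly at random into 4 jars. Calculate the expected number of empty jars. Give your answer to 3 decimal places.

Let Xⱼ=1 if jar j is empty. P(Xⱼ=1) = ((4-1)/4)^8 = 6561/65536.
By linearity, E[#empty] = 4·6561/65536 = 6561/16384.
≈ 0.400

0.400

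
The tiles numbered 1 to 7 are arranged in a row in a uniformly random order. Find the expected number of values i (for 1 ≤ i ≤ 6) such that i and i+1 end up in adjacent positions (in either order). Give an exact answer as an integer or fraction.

For each i ∈ {1,…,6}, let Xᵢ = 1 if i and i+1 are adjacent. P(Xᵢ=1) = 2·(7−1)!/7! = 2/7.
By linearity, E[ΣXᵢ] = (6)·(2/7) = 12/7.

12/7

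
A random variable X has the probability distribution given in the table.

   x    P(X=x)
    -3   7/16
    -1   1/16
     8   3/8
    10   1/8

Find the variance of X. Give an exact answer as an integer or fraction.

2063/64

E[X] = (7/16)·(-3) + (1/16)·(-1) + (3/8)·8 + (1/8)·10 = 23/8
E[X²] = (7/16)·9 + (1/16)·1 + (3/8)·64 + (1/8)·100 = 81/2
Var(X) = 81/2 − (23/8)² = 2063/64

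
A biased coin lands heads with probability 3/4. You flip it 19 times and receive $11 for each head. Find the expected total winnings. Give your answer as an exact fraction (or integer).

627/4 dollars

E[#heads] = 19·3/4 = 57/4 (linearity over flips).
E[winnings] = 11·57/4 = 627/4.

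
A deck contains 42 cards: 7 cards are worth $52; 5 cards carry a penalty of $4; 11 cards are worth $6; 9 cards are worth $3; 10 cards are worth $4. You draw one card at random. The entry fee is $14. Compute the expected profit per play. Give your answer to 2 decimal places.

-$2.64

E[payout] = (7/42)·52 + (5/42)·(-4) + (11/42)·6 + (9/42)·3 + (10/42)·4 = 159/14
Expected profit = 159/14 − 14 = -37/14 ≈ -$2.64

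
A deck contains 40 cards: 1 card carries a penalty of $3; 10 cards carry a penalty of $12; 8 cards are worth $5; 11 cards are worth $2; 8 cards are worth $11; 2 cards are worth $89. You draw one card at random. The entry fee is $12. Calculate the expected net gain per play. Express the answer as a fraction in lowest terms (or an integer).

-55/8 dollars

E[payout] = (1/40)·(-3) + (10/40)·(-12) + (8/40)·5 + (11/40)·2 + (8/40)·11 + (2/40)·89 = 41/8
Expected profit = 41/8 − 12 = -55/8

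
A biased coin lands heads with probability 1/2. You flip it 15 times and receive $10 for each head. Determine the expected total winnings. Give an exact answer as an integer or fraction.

E[#heads] = 15·1/2 = 15/2 (linearity over flips).
E[winnings] = 10·15/2 = 75.

$75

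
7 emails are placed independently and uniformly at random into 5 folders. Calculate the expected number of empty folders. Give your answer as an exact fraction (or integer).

Let Xⱼ=1 if folder j is empty. P(Xⱼ=1) = ((5-1)/5)^7 = 16384/78125.
By linearity, E[#empty] = 5·16384/78125 = 16384/15625.

16384/15625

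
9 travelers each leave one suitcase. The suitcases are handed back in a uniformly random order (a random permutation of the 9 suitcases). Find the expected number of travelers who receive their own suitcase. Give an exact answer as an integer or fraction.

1

Let Xᵢ = 1 if person i gets their own suitcase. For each i, P(Xᵢ=1) = 1/9.
By linearity of expectation, E[X₁+…+X_9] = 9·(1/9) = 1.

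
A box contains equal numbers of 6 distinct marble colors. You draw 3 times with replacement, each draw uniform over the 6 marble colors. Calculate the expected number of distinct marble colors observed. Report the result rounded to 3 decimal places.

2.528

Let Xⱼ=1 if type j appears at least once. P(Xⱼ=1) = 1 − ((6−1)/6)^3 = 91/216.
E[#distinct] = 6·91/216 = 91/36.
≈ 2.528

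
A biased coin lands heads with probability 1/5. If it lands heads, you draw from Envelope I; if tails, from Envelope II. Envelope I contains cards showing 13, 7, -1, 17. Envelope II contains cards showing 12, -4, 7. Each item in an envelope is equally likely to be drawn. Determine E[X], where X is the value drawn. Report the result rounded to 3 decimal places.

5.800

E[X | Envelope I] = (13 + 7 − 1 + 17)/4 = 9
E[X | Envelope II] = (12 − 4 + 7)/3 = 5
E[X] = (1/5)·9 + (4/5)·5 = 29/5 ≈ 5.800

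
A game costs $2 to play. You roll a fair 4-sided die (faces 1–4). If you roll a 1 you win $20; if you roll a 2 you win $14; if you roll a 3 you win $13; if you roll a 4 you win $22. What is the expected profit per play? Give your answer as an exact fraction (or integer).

E[payout] = (1/4)·13 + (1/4)·14 + (1/4)·20 + (1/4)·22 = 69/4
Expected profit = 69/4 − 2 = 61/4

61/4 dollars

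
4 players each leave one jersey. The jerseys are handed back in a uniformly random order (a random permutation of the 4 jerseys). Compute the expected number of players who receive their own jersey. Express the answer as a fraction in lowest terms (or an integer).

Let Xᵢ = 1 if person i gets their own jersey. For each i, P(Xᵢ=1) = 1/4.
By linearity of expectation, E[X₁+…+X_4] = 4·(1/4) = 1.

1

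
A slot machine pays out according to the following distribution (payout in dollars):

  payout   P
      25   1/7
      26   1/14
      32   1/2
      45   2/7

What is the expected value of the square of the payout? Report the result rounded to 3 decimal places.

1228.143

E[X²] = (1/7)·625 + (1/14)·676 + (1/2)·1024 + (2/7)·2025
     = 8597/7 ≈ 1228.143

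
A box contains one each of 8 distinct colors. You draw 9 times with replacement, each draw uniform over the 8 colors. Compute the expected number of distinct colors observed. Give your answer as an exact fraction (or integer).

Let Xⱼ=1 if type j appears at least once. P(Xⱼ=1) = 1 − ((8−1)/8)^9 = 93864121/134217728.
E[#distinct] = 8·93864121/134217728 = 93864121/16777216.

93864121/16777216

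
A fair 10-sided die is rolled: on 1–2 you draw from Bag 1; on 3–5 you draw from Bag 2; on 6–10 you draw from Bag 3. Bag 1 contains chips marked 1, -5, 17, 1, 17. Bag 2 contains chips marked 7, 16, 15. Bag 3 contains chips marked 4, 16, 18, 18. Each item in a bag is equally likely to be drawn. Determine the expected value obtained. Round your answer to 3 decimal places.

E[X | Bag 1] = (1 − 5 + 17 + 1 + 17)/5 = 31/5
E[X | Bag 2] = (7 + 16 + 15)/3 = 38/3
E[X | Bag 3] = (4 + 16 + 18 + 18)/4 = 14
E[X] = (1/5)·31/5 + (3/10)·38/3 + (1/2)·14 = 301/25 ≈ 12.040

12.040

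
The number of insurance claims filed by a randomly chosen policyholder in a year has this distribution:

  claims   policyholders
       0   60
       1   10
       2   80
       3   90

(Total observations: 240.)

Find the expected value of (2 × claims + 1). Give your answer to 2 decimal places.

Total = 240, so P(claims=0) = 60/240, etc.
E[2x+1] = (1/4)·1 + (1/24)·3 + (1/3)·5 + (3/8)·7
     = 14/3 ≈ 4.67

4.67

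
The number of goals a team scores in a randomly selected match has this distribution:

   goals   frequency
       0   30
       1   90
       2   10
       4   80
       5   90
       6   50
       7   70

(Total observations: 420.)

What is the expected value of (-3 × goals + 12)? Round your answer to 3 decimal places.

0.071

Total = 420, so P(goals=0) = 30/420, etc.
E[-3x+12] = (1/14)·12 + (3/14)·9 + (1/42)·6 + (4/21)·0 + (3/14)·(-3) + (5/42)·(-6) + (1/6)·(-9)
     = 1/14 ≈ 0.071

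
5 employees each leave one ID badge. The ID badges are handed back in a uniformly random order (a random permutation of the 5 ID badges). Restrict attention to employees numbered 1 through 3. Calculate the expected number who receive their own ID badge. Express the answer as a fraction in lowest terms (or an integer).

Let Xᵢ = 1 if person i gets their own ID badge. For each i, P(Xᵢ=1) = 1/5.
By linearity of expectation, E[X₁+…+X_3] = 3·(1/5) = 3/5.

3/5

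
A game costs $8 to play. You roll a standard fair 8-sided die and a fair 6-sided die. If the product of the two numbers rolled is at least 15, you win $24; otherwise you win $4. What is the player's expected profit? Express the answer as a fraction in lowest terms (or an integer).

E[payout] = (13/24)·4 + (11/24)·24 = 79/6
Expected profit = 79/6 − 8 = 31/6

31/6 dollars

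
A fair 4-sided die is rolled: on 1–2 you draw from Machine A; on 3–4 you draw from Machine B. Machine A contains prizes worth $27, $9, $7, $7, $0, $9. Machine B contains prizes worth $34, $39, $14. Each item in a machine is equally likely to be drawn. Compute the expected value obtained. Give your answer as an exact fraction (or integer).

E[X | Machine A] = (27 + 9 + 7 + 7 + 0 + 9)/6 = 59/6
E[X | Machine B] = (34 + 39 + 14)/3 = 29
E[X] = (1/2)·59/6 + (1/2)·29 = 233/12

233/12 dollars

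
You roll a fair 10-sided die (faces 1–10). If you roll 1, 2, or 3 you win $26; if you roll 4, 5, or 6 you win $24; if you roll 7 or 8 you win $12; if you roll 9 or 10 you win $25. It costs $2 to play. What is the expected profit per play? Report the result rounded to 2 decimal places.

$20.40

E[payout] = (1/5)·12 + (3/10)·24 + (1/5)·25 + (3/10)·26 = 112/5
Expected profit = 112/5 − 2 = 102/5 ≈ $20.40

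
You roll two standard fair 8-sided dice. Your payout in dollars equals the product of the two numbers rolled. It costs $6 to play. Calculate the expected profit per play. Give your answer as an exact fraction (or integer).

Distribution of the product of the two numbers rolled: 1 w.p. 1/64, 2 w.p. 1/32, 3 w.p. 1/32, 4 w.p. 3/64, 5 w.p. 1/32, 6 w.p. 1/16, …
E[payout] = (1/64)·1 + (1/32)·2 + (1/32)·3 + (3/64)·4 + (1/32)·5 + (1/16)·6 + (1/32)·7 + (1/16)·8 + (1/64)·9 + (1/32)·10 + (1/16)·12 + (1/32)·14 + (1/32)·15 + (3/64)·16 + (1/32)·18 + (1/32)·20 + (1/32)·21 + (1/16)·24 + (1/64)·25 + (1/32)·28 + (1/32)·30 + (1/32)·32 + (1/32)·35 + (1/64)·36 + (1/32)·40 + (1/32)·42 + (1/32)·48 + (1/64)·49 + (1/32)·56 + (1/64)·64 = 81/4
Expected profit = 81/4 − 6 = 57/4

57/4 dollars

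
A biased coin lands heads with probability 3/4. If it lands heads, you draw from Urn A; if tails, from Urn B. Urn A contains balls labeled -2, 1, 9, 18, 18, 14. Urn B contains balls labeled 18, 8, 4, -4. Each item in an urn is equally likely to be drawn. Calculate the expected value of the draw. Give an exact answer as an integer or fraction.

E[X | Urn A] = (-2 + 1 + 9 + 18 + 18 + 14)/6 = 29/3
E[X | Urn B] = (18 + 8 + 4 − 4)/4 = 13/2
E[X] = (3/4)·29/3 + (1/4)·13/2 = 71/8

71/8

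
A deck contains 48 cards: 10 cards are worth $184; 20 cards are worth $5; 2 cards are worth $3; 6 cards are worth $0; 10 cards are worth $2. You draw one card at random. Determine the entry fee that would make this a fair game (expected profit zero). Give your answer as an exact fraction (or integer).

E[payout] = (10/48)·184 + (20/48)·5 + (2/48)·3 + (6/48)·0 + (10/48)·2 = 983/24
Fair fee = E[payout] = 983/24

983/24 dollars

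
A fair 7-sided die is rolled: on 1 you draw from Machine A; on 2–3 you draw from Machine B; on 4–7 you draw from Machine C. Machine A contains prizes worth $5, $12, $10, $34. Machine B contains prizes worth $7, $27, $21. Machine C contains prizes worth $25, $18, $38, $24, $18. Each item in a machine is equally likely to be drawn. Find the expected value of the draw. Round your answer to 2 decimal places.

$21.47

E[X | Machine A] = (5 + 12 + 10 + 34)/4 = 61/4
E[X | Machine B] = (7 + 27 + 21)/3 = 55/3
E[X | Machine C] = (25 + 18 + 38 + 24 + 18)/5 = 123/5
E[X] = (1/7)·61/4 + (2/7)·55/3 + (4/7)·123/5 = 9019/420 ≈ 21.47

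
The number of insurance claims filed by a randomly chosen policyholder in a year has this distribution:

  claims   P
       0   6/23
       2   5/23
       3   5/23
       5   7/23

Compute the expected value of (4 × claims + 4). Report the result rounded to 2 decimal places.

E[4x+4] = (6/23)·4 + (5/23)·12 + (5/23)·16 + (7/23)·24
     = 332/23 ≈ 14.43

14.43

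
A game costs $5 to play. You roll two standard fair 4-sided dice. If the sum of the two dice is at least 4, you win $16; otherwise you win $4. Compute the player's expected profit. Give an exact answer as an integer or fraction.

35/4 dollars

E[payout] = (3/16)·4 + (13/16)·16 = 55/4
Expected profit = 55/4 − 5 = 35/4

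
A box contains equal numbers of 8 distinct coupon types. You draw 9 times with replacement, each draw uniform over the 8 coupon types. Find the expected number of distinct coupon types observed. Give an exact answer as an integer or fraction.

Let Xⱼ=1 if type j appears at least once. P(Xⱼ=1) = 1 − ((8−1)/8)^9 = 93864121/134217728.
E[#distinct] = 8·93864121/134217728 = 93864121/16777216.

93864121/16777216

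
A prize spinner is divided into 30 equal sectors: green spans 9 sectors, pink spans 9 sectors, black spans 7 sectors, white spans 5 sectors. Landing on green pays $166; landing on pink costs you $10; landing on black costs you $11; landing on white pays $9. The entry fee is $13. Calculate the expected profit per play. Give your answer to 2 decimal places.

E[payout] = (9/30)·166 + (9/30)·(-10) + (7/30)·(-11) + (5/30)·9 = 686/15
Expected profit = 686/15 − 13 = 491/15 ≈ $32.73

$32.73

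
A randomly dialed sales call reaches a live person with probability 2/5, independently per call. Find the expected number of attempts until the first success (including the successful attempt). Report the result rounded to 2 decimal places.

2.50

For a geometric distribution, E[trials] = 1/p = 1/(2/5) = 5/2.
≈ 2.50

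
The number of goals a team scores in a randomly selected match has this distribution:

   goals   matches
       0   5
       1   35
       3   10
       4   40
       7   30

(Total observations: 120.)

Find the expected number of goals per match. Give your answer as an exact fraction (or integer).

Total = 120, so P(goals=0) = 5/120, etc.
E[X] = (1/24)·0 + (7/24)·1 + (1/12)·3 + (1/3)·4 + (1/4)·7
     = 29/8

29/8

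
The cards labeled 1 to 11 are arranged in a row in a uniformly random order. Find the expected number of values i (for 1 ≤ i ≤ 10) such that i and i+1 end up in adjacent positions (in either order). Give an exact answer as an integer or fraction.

20/11

For each i ∈ {1,…,10}, let Xᵢ = 1 if i and i+1 are adjacent. P(Xᵢ=1) = 2·(11−1)!/11! = 2/11.
By linearity, E[ΣXᵢ] = (10)·(2/11) = 20/11.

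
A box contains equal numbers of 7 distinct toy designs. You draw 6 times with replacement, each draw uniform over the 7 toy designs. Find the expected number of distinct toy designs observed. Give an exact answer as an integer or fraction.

Let Xⱼ=1 if type j appears at least once. P(Xⱼ=1) = 1 − ((7−1)/7)^6 = 70993/117649.
E[#distinct] = 7·70993/117649 = 70993/16807.

70993/16807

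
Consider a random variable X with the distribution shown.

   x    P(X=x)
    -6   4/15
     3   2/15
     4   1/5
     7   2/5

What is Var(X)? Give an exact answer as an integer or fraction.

696/25

E[X] = (4/15)·(-6) + (2/15)·3 + (1/5)·4 + (2/5)·7 = 12/5
E[X²] = (4/15)·36 + (2/15)·9 + (1/5)·16 + (2/5)·49 = 168/5
Var(X) = 168/5 − (12/5)² = 696/25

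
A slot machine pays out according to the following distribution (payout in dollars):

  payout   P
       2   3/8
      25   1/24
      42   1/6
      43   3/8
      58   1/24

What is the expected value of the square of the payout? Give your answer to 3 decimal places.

E[X²] = (3/8)·4 + (1/24)·625 + (1/6)·1764 + (3/8)·1849 + (1/24)·3364
     = 13861/12 ≈ 1155.083

1155.083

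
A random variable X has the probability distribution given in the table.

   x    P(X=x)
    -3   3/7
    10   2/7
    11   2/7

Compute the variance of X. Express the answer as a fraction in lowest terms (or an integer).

2194/49

E[X] = (3/7)·(-3) + (2/7)·10 + (2/7)·11 = 33/7
E[X²] = (3/7)·9 + (2/7)·100 + (2/7)·121 = 67
Var(X) = 67 − (33/7)² = 2194/49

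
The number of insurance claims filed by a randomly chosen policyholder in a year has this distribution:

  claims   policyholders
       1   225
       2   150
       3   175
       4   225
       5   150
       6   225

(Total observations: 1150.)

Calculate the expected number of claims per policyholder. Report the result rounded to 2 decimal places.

Total = 1150, so P(claims=1) = 225/1150, etc.
E[X] = (9/46)·1 + (3/23)·2 + (7/46)·3 + (9/46)·4 + (3/23)·5 + (9/46)·6
     = 81/23 ≈ 3.52

3.52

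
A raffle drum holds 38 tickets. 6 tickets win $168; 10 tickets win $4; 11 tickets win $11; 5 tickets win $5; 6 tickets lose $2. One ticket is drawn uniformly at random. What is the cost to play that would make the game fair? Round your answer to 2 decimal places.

$31.11

E[payout] = (6/38)·168 + (10/38)·4 + (11/38)·11 + (5/38)·5 + (6/38)·(-2) = 591/19
Fair fee = E[payout] = 591/19 ≈ $31.11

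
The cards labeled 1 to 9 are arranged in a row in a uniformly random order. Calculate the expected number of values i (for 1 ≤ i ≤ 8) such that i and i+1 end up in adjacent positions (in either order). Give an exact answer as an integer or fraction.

For each i ∈ {1,…,8}, let Xᵢ = 1 if i and i+1 are adjacent. P(Xᵢ=1) = 2·(9−1)!/9! = 2/9.
By linearity, E[ΣXᵢ] = (8)·(2/9) = 16/9.

16/9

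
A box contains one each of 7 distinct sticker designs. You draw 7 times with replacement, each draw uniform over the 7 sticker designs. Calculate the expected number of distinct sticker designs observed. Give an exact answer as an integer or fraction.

543607/117649

Let Xⱼ=1 if type j appears at least once. P(Xⱼ=1) = 1 − ((7−1)/7)^7 = 543607/823543.
E[#distinct] = 7·543607/823543 = 543607/117649.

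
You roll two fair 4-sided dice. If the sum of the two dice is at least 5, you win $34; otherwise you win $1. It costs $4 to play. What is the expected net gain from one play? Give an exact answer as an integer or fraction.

E[payout] = (3/8)·1 + (5/8)·34 = 173/8
Expected profit = 173/8 − 4 = 141/8

141/8 dollars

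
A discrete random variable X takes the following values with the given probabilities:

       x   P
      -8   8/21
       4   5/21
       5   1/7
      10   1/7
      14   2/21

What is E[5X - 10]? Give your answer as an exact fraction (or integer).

E[5x-10] = (8/21)·(-50) + (5/21)·10 + (1/7)·15 + (1/7)·40 + (2/21)·60
     = -65/21

-65/21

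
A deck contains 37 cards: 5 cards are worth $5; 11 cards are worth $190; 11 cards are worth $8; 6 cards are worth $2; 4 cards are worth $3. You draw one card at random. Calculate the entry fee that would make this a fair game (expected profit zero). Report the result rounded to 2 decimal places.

$60.19

E[payout] = (5/37)·5 + (11/37)·190 + (11/37)·8 + (6/37)·2 + (4/37)·3 = 2227/37
Fair fee = E[payout] = 2227/37 ≈ $60.19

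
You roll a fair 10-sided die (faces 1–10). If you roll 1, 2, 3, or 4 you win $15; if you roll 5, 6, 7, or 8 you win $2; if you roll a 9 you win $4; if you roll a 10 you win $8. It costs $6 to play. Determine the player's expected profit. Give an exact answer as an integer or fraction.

E[payout] = (2/5)·2 + (1/10)·4 + (1/10)·8 + (2/5)·15 = 8
Expected profit = 8 − 6 = 2

$2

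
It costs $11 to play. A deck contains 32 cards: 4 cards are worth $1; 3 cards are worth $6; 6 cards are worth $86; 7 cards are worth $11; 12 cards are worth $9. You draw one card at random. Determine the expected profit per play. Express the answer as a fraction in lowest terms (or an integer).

E[payout] = (4/32)·1 + (3/32)·6 + (6/32)·86 + (7/32)·11 + (12/32)·9 = 723/32
Expected profit = 723/32 − 11 = 371/32

371/32 dollars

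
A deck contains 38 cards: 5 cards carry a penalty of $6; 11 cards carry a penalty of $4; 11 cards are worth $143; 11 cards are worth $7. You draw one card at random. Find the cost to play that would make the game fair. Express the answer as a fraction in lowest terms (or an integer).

788/19 dollars

E[payout] = (5/38)·(-6) + (11/38)·(-4) + (11/38)·143 + (11/38)·7 = 788/19
Fair fee = E[payout] = 788/19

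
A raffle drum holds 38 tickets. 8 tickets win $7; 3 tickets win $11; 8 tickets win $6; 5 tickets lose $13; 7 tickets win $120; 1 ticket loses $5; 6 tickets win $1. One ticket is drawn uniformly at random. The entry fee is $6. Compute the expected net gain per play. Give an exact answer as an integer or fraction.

E[payout] = (8/38)·7 + (3/38)·11 + (8/38)·6 + (5/38)·(-13) + (7/38)·120 + (1/38)·(-5) + (6/38)·1 = 913/38
Expected profit = 913/38 − 6 = 685/38

685/38 dollars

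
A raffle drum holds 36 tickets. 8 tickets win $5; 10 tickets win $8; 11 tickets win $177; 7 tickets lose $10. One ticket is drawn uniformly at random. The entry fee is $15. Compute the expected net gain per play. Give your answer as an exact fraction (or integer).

1457/36 dollars

E[payout] = (8/36)·5 + (10/36)·8 + (11/36)·177 + (7/36)·(-10) = 1997/36
Expected profit = 1997/36 − 15 = 1457/36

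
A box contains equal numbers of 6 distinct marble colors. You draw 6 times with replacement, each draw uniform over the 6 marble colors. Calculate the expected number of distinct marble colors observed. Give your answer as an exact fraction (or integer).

Let Xⱼ=1 if type j appears at least once. P(Xⱼ=1) = 1 − ((6−1)/6)^6 = 31031/46656.
E[#distinct] = 6·31031/46656 = 31031/7776.

31031/7776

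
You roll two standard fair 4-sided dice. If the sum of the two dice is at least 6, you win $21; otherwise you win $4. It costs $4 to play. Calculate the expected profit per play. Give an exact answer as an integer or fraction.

E[payout] = (5/8)·4 + (3/8)·21 = 83/8
Expected profit = 83/8 − 4 = 51/8

51/8 dollars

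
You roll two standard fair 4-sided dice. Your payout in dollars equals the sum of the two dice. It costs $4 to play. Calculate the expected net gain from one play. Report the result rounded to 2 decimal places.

Distribution of the sum of the two dice: 2 w.p. 1/16, 3 w.p. 1/8, 4 w.p. 3/16, 5 w.p. 1/4, 6 w.p. 3/16, 7 w.p. 1/8, …
E[payout] = (1/16)·2 + (1/8)·3 + (3/16)·4 + (1/4)·5 + (3/16)·6 + (1/8)·7 + (1/16)·8 = 5
Expected profit = 5 − 4 = 1 ≈ $1.00

$1.00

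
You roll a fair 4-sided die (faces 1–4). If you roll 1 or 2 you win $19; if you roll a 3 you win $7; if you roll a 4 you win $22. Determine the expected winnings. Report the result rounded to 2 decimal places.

$16.75

E[payout] = (1/4)·7 + (1/2)·19 + (1/4)·22 = 67/4
≈ $16.75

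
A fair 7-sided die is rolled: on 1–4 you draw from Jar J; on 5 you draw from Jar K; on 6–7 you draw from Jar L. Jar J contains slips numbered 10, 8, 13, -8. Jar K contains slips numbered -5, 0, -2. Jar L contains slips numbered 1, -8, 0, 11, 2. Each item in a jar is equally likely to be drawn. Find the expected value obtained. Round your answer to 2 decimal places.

E[X | Jar J] = (10 + 8 + 13 − 8)/4 = 23/4
E[X | Jar K] = (-5 + 0 − 2)/3 = -7/3
E[X | Jar L] = (1 − 8 + 0 + 11 + 2)/5 = 6/5
E[X] = (4/7)·23/4 + (1/7)·(-7/3) + (2/7)·6/5 = 346/105 ≈ 3.30

3.30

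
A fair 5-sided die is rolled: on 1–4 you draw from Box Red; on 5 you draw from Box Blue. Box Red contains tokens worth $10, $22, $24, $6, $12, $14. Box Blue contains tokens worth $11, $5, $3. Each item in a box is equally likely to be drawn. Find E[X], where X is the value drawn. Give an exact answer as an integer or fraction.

$13

E[X | Box Red] = (10 + 22 + 24 + 6 + 12 + 14)/6 = 44/3
E[X | Box Blue] = (11 + 5 + 3)/3 = 19/3
E[X] = (4/5)·44/3 + (1/5)·19/3 = 13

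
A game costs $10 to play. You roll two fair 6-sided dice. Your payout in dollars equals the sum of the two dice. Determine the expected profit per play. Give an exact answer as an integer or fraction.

Distribution of the sum of the two dice: 2 w.p. 1/36, 3 w.p. 1/18, 4 w.p. 1/12, 5 w.p. 1/9, 6 w.p. 5/36, 7 w.p. 1/6, …
E[payout] = (1/36)·2 + (1/18)·3 + (1/12)·4 + (1/9)·5 + (5/36)·6 + (1/6)·7 + (5/36)·8 + (1/9)·9 + (1/12)·10 + (1/18)·11 + (1/36)·12 = 7
Expected profit = 7 − 10 = -3

-$3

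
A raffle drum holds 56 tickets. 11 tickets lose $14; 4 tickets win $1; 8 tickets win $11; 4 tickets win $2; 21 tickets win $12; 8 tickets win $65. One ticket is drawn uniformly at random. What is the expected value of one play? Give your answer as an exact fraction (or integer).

359/28 dollars

E[payout] = (11/56)·(-14) + (4/56)·1 + (8/56)·11 + (4/56)·2 + (21/56)·12 + (8/56)·65 = 359/28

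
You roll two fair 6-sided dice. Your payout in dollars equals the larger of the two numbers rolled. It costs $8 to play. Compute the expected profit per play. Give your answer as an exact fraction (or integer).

Distribution of the larger of the two numbers rolled: 1 w.p. 1/36, 2 w.p. 1/12, 3 w.p. 5/36, 4 w.p. 7/36, 5 w.p. 1/4, 6 w.p. 11/36
E[payout] = (1/36)·1 + (1/12)·2 + (5/36)·3 + (7/36)·4 + (1/4)·5 + (11/36)·6 = 161/36
Expected profit = 161/36 − 8 = -127/36

-127/36 dollars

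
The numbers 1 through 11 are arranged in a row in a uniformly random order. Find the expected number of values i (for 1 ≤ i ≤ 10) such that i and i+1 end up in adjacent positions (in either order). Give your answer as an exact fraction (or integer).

For each i ∈ {1,…,10}, let Xᵢ = 1 if i and i+1 are adjacent. P(Xᵢ=1) = 2·(11−1)!/11! = 2/11.
By linearity, E[ΣXᵢ] = (10)·(2/11) = 20/11.

20/11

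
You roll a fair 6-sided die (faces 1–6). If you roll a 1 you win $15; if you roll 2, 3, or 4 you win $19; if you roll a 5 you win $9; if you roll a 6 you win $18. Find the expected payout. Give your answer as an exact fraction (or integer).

33/2 dollars

E[payout] = (1/6)·9 + (1/6)·15 + (1/6)·18 + (1/2)·19 = 33/2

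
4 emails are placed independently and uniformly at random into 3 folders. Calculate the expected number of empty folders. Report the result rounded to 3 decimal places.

Let Xⱼ=1 if folder j is empty. P(Xⱼ=1) = ((3-1)/3)^4 = 16/81.
By linearity, E[#empty] = 3·16/81 = 16/27.
≈ 0.593

0.593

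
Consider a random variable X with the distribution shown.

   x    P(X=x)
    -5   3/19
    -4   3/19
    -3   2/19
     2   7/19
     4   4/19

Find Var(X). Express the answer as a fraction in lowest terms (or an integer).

4418/361

E[X] = (3/19)·(-5) + (3/19)·(-4) + (2/19)·(-3) + (7/19)·2 + (4/19)·4 = -3/19
E[X²] = (3/19)·25 + (3/19)·16 + (2/19)·9 + (7/19)·4 + (4/19)·16 = 233/19
Var(X) = 233/19 − (-3/19)² = 4418/361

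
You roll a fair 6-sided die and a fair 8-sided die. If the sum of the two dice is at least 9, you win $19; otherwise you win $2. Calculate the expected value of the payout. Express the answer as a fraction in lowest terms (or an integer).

151/16 dollars

E[payout] = (9/16)·2 + (7/16)·19 = 151/16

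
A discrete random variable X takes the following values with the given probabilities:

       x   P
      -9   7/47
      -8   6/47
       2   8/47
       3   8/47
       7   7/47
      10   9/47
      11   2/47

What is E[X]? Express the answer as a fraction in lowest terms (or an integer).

E[X] = (7/47)·(-9) + (6/47)·(-8) + (8/47)·2 + (8/47)·3 + (7/47)·7 + (9/47)·10 + (2/47)·11
     = 90/47

90/47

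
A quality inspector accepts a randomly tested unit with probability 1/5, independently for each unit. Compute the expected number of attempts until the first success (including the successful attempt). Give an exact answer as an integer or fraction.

For a geometric distribution, E[trials] = 1/p = 1/(1/5) = 5.

5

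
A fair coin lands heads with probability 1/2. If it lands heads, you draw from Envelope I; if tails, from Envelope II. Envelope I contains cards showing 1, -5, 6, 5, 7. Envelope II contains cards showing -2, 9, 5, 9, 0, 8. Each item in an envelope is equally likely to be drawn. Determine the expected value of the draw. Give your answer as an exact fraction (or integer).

229/60

E[X | Envelope I] = (1 − 5 + 6 + 5 + 7)/5 = 14/5
E[X | Envelope II] = (-2 + 9 + 5 + 9 + 0 + 8)/6 = 29/6
E[X] = (1/2)·14/5 + (1/2)·29/6 = 229/60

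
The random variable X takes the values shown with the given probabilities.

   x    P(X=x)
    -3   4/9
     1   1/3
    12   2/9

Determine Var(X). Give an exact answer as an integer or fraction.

302/9

E[X] = (4/9)·(-3) + (1/3)·1 + (2/9)·12 = 5/3
E[X²] = (4/9)·9 + (1/3)·1 + (2/9)·144 = 109/3
Var(X) = 109/3 − (5/3)² = 302/9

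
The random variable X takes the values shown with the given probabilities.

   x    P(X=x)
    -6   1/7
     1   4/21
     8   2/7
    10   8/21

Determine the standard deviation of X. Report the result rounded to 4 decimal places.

5.6785

E[X] = 38/7, E[X²] = 432/7
Var(X) = E[X²] − (E[X])² = 432/7 − 1444/49 = 1580/49
SD(X) = √(1580/49) ≈ 5.6785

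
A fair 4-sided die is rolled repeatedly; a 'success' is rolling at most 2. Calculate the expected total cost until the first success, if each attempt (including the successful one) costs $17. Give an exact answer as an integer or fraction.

E[#attempts] = 1/p = 2; E[cost] = 17·2 = 34.

$34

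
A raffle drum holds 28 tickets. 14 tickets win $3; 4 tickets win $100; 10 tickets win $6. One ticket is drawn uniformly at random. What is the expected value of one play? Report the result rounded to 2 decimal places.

E[payout] = (14/28)·3 + (4/28)·100 + (10/28)·6 = 251/14
≈ $17.93

$17.93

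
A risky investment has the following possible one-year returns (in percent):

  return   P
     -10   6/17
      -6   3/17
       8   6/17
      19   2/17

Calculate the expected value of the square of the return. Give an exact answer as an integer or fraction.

E[X²] = (6/17)·100 + (3/17)·36 + (6/17)·64 + (2/17)·361
     = 1814/17

1814/17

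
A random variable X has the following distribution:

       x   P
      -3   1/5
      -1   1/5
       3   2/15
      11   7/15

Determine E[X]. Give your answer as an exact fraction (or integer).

E[X] = (1/5)·(-3) + (1/5)·(-1) + (2/15)·3 + (7/15)·11
     = 71/15

71/15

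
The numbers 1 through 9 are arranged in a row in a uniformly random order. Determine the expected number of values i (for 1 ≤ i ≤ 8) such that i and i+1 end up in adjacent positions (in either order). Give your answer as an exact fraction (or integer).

For each i ∈ {1,…,8}, let Xᵢ = 1 if i and i+1 are adjacent. P(Xᵢ=1) = 2·(9−1)!/9! = 2/9.
By linearity, E[ΣXᵢ] = (8)·(2/9) = 16/9.

16/9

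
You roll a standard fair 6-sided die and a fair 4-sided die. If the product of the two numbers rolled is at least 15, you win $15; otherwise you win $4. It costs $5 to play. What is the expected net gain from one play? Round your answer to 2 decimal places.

E[payout] = (19/24)·4 + (5/24)·15 = 151/24
Expected profit = 151/24 − 5 = 31/24 ≈ $1.29

$1.29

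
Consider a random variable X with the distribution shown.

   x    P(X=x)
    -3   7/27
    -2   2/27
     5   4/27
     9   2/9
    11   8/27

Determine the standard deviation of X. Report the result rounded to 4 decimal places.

E[X] = 137/27, E[X²] = 1625/27
Var(X) = E[X²] − (E[X])² = 1625/27 − 18769/729 = 25106/729
SD(X) = √(25106/729) ≈ 5.8685

5.8685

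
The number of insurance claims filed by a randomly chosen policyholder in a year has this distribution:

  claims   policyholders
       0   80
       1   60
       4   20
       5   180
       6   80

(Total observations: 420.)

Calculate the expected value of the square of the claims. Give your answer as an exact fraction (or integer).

388/21

Total = 420, so P(claims=0) = 80/420, etc.
E[X²] = (4/21)·0 + (1/7)·1 + (1/21)·16 + (3/7)·25 + (4/21)·36
     = 388/21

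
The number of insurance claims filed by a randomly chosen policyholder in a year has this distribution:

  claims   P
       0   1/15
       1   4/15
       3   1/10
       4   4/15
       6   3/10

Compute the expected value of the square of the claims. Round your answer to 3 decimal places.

E[X²] = (1/15)·0 + (4/15)·1 + (1/10)·9 + (4/15)·16 + (3/10)·36
     = 487/30 ≈ 16.233

16.233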